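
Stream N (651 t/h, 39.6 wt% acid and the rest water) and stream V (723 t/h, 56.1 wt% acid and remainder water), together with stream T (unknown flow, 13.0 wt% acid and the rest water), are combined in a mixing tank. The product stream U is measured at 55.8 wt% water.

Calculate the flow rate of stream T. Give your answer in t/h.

179.8 t/h

Let T be the unknown flow. Total out = 1374 + T.
water balance: 710.6 + 0.870·T = 0.558·(1374 + T)
(0.870 − 0.558)·T = 0.558×1374 − 710.6 = 56.091
T = 56.091 / 0.312 = 179.78 t/h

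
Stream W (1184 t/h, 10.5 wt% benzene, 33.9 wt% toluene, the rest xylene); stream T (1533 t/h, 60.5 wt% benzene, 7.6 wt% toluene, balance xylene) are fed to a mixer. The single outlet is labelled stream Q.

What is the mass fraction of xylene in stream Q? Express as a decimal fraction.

Total flow out = 1184 + 1533 = 2717 t/h.
xylene in = 1184×0.556 + 1533×0.319 = 1147.3 t/h.
xylene mass fraction in Q = 1147.3/2717 = 0.422.

0.422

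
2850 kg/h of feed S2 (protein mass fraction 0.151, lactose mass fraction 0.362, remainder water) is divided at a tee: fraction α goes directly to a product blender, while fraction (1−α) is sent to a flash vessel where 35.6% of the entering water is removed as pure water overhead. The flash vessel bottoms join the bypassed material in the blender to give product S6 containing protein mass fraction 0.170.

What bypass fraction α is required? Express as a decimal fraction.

0.355

All 2850×0.151 = 430.35 kg/h of protein reaches S6, so S6 = 430.35/0.170 = 2531.5 kg/h and vapour = 318.53 kg/h.
The evaporator receives (1−α)·2850 of feed at 0.487 water and removes 0.356 of that water:
0.356×0.487×(1−α)×2850 = 318.53
(1−α) = 318.53/494.11 = 0.6447;  α = 0.3553.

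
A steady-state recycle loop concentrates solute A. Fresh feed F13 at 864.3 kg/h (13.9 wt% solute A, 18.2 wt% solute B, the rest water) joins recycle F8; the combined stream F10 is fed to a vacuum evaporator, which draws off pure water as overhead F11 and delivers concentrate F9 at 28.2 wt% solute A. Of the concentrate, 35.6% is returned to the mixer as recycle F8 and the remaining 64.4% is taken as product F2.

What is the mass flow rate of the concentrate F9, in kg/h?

Overall solute A balance (none leaves overhead): solute A in fresh feed = solute A in product, i.e. 864.3×0.139 = (1−0.356)·F9·0.282.
F9 = 120.14/(0.282×0.644) = 661.52 kg/h.

661.5 kg/h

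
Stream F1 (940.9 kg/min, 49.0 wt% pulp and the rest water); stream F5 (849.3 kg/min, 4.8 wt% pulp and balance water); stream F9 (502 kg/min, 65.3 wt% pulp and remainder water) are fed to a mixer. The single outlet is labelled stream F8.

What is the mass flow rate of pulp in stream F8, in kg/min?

pulp out = pulp in = 940.9×0.490 + 849.3×0.048 + 502×0.653 = 829.61 kg/min.

829.6 kg/min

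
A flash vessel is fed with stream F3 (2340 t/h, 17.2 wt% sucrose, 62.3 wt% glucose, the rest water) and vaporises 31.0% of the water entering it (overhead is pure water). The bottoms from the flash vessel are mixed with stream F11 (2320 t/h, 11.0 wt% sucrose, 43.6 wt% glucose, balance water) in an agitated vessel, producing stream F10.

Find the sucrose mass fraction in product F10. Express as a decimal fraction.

Vapour removed = 0.310×0.205×2340 = 148.71 t/h; concentrate = 2191.3 t/h.
sucrose reaching the mixer = 402.48 (from concentrate) + 2320×0.110 = 657.68 t/h.
Product flow = 2191.3 + 2320 = 4511.3 t/h; sucrose fraction = 0.146.

0.146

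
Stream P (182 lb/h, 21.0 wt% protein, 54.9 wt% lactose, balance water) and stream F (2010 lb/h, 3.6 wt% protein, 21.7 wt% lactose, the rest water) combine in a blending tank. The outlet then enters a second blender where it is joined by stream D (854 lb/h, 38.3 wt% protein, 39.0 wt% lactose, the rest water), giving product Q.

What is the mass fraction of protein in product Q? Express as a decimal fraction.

0.144

Overall, product flow = 3046 lb/h.
protein in = 182×0.210 + 2010×0.036 + 854×0.383 = 437.66 lb/h.
protein fraction in Q = 0.144.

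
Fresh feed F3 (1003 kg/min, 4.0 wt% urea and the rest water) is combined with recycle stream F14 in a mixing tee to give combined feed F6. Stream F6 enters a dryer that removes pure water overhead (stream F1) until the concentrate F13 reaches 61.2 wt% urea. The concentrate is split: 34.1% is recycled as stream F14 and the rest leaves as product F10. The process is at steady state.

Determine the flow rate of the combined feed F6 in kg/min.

1037 kg/min

Overall urea balance (none leaves overhead): urea in fresh feed = urea in product, i.e. 1003×0.040 = (1−0.341)·F13·0.612.
F13 = 40.12/(0.612×0.659) = 99.477 kg/min.
Recycle F14 = 0.341×99.477 = 33.922 kg/min.
Combined feed F6 = 1003 + 33.922 = 1036.9 kg/min.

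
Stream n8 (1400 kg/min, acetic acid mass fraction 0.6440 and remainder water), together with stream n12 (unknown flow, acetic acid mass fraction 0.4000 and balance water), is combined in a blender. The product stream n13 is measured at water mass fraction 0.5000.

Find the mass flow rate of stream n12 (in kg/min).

2016 kg/min

Let n12 be the unknown flow. Total out = 1400 + n12.
water balance: 498.4 + 0.600·n12 = 0.500·(1400 + n12)
(0.600 − 0.500)·n12 = 0.500×1400 − 498.4 = 201.6
n12 = 201.6 / 0.100 = 2016 kg/min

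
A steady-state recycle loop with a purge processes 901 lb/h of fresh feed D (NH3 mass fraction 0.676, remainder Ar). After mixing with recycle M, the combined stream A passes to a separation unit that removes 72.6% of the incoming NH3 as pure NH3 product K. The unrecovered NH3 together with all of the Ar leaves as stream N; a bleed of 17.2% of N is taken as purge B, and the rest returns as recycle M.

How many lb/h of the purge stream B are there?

329.1 lb/h

Ar enters only via D and leaves only via the purge: 901×0.324 = 0.172×(Ar in N), and the separation unit passes all Ar, so Ar in A = Ar in N = 1697.2 lb/h.
NH3 in A: m_A = 901×0.676 + (1−0.172)·(1−0.726)·m_A, so m_A = 609.08/0.7731 = 787.81 lb/h.
N = (1−0.726)×787.81 + 1697.2 = 1913.1 lb/h.
Purge B = 0.172×1913.1 = 329.05 lb/h.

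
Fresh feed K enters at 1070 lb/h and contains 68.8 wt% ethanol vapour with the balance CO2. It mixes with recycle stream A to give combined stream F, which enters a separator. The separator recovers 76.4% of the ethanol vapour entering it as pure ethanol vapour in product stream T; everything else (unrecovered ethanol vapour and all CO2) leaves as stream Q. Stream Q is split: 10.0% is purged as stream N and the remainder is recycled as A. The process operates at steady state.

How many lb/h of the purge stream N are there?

CO2 enters only via K and leaves only via the purge: 1070×0.312 = 0.100×(CO2 in Q), and the separator passes all CO2, so CO2 in F = CO2 in Q = 3338.4 lb/h.
ethanol vapour in F: m_A = 1070×0.688 + (1−0.100)·(1−0.764)·m_A, so m_A = 736.16/0.7876 = 934.69 lb/h.
Q = (1−0.764)×934.69 + 3338.4 = 3559 lb/h.
Purge N = 0.100×3559 = 355.9 lb/h.

355.9 lb/h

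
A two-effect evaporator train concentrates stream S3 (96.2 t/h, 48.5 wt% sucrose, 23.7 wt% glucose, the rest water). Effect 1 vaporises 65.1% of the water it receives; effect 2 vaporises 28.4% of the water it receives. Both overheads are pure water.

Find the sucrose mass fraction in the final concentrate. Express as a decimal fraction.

0.6128

water in feed = 96.2×0.278 = 26.744 t/h.
After stage 1: water left = (1−0.651)×26.744 = 9.3335; stream total = 78.79 t/h.
After stage 2: water left = (1−0.284)×9.3335 = 6.6828; final concentrate = 76.139 t/h.
sucrose fraction = 46.657/76.139 = 0.6128.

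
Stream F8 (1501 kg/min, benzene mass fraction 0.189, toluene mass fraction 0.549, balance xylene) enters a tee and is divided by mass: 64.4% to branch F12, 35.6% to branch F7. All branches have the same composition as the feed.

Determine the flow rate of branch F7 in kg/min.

534.4 kg/min

Branch F7 flow = 0.356×1501 = 534.36 kg/min.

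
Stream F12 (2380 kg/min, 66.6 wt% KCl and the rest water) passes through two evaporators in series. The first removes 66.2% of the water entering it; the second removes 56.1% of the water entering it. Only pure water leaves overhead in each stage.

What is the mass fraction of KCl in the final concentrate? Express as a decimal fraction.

0.9307

water in feed = 2380×0.334 = 794.92 kg/min.
After stage 1: water left = (1−0.662)×794.92 = 268.68; stream total = 1853.8 kg/min.
After stage 2: water left = (1−0.561)×268.68 = 117.95; final concentrate = 1703 kg/min.
KCl fraction = 1585.1/1703 = 0.9307.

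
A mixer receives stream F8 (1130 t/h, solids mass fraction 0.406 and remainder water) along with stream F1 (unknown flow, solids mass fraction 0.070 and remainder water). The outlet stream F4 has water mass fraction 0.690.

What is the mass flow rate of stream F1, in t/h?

452 t/h

Let F1 be the unknown flow. Total out = 1130 + F1.
water balance: 671.22 + 0.930·F1 = 0.690·(1130 + F1)
(0.930 − 0.690)·F1 = 0.690×1130 − 671.22 = 108.48
F1 = 108.48 / 0.240 = 452 t/h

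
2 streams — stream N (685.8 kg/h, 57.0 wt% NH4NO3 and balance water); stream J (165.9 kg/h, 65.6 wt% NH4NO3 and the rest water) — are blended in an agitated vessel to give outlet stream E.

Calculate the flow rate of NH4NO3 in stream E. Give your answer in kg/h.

NH4NO3 out = NH4NO3 in = 685.8×0.570 + 165.9×0.656 = 499.74 kg/h.

499.7 kg/h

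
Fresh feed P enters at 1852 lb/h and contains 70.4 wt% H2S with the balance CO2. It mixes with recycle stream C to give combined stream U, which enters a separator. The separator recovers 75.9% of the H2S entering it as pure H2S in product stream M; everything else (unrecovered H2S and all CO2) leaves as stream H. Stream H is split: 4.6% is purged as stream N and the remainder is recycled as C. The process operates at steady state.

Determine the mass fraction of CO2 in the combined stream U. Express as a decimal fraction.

CO2 enters only via P and leaves only via the purge: 1852×0.296 = 0.046×(CO2 in H), and the separator passes all CO2, so CO2 in U = CO2 in H = 11917 lb/h.
H2S in U: m_A = 1852×0.704 + (1−0.046)·(1−0.759)·m_A, so m_A = 1303.8/0.7701 = 1693.1 lb/h.
U = 1693.1 + 11917 = 13610 lb/h.
CO2 fraction in U = 11917/13610 = 0.876.

0.876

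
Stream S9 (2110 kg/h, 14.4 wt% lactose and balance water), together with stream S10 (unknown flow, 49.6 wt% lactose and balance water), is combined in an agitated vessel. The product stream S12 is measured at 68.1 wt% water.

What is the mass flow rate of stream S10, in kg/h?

Let S10 be the unknown flow. Total out = 2110 + S10.
water balance: 1806.2 + 0.504·S10 = 0.681·(2110 + S10)
(0.504 − 0.681)·S10 = 0.681×2110 − 1806.2 = -369.25
S10 = -369.25 / -0.177 = 2086.2 kg/h

2086 kg/h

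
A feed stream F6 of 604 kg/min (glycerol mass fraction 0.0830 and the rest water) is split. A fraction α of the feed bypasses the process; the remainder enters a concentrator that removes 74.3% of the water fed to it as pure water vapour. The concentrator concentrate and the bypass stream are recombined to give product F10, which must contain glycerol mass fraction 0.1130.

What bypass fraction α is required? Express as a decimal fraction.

All 604×0.083 = 50.132 kg/min of glycerol reaches F10, so F10 = 50.132/0.113 = 443.65 kg/min and vapour = 160.35 kg/min.
The evaporator receives (1−α)·604 of feed at 0.917 water and removes 0.743 of that water:
0.743×0.917×(1−α)×604 = 160.35
(1−α) = 160.35/411.52 = 0.3897;  α = 0.6103.

0.610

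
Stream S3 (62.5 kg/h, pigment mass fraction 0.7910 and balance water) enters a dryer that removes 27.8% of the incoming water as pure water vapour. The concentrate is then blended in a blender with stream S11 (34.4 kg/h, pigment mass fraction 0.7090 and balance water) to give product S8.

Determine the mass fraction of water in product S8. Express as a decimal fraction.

0.2084

Vapour removed = 0.278×0.209×62.5 = 3.6314 kg/h; concentrate = 58.869 kg/h.
water reaching the mixer = 9.4311 (from concentrate) + 34.4×0.291 = 19.442 kg/h.
Product flow = 58.869 + 34.4 = 93.269 kg/h; water fraction = 0.2084.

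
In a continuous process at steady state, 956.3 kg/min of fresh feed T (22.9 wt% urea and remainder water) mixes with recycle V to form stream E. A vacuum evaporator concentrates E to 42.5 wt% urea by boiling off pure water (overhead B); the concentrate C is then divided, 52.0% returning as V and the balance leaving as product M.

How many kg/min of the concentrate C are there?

1073 kg/min

Overall urea balance (none leaves overhead): urea in fresh feed = urea in product, i.e. 956.3×0.229 = (1−0.520)·C·0.425.
C = 218.99/(0.425×0.480) = 1073.5 kg/min.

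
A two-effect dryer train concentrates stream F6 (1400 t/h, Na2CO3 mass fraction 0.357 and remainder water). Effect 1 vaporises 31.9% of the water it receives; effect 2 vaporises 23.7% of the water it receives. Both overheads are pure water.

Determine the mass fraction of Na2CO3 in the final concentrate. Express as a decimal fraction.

water in feed = 1400×0.643 = 900.2 t/h.
After stage 1: water left = (1−0.319)×900.2 = 613.04; stream total = 1112.8 t/h.
After stage 2: water left = (1−0.237)×613.04 = 467.75; final concentrate = 967.55 t/h.
Na2CO3 fraction = 499.8/967.55 = 0.517.

0.517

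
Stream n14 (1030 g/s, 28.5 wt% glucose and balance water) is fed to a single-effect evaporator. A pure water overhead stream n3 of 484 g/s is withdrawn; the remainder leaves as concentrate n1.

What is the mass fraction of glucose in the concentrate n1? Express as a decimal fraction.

0.538

glucose is not removed: 1030×0.285 = 293.55 g/s of glucose enters n1.
Concentrate = 1030 − 484 = 546 g/s.
Mass fraction = 293.55/546 = 0.538.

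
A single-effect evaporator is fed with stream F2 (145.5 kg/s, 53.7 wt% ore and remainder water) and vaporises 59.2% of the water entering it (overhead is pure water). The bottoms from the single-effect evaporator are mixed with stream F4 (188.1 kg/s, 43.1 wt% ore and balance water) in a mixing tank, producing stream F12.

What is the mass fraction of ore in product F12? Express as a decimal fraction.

Vapour removed = 0.592×0.463×145.5 = 39.881 kg/s; concentrate = 105.62 kg/s.
ore reaching the mixer = 78.133 (from concentrate) + 188.1×0.431 = 159.2 kg/s.
Product flow = 105.62 + 188.1 = 293.72 kg/s; ore fraction = 0.5420.

0.5420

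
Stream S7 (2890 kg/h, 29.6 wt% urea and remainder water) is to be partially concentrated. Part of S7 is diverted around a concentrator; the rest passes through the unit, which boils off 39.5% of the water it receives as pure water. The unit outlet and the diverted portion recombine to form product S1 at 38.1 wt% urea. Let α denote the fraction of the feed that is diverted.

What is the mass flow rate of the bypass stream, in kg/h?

All 2890×0.296 = 855.44 kg/h of urea reaches S1, so S1 = 855.44/0.381 = 2245.2 kg/h and vapour = 644.75 kg/h.
The evaporator receives (1−α)·2890 of feed at 0.704 water and removes 0.395 of that water:
0.395×0.704×(1−α)×2890 = 644.75
(1−α) = 644.75/803.65 = 0.8023;  α = 0.1977.
Bypass flow = 0.1977×2890 = 571.42 kg/h.

571.4 kg/h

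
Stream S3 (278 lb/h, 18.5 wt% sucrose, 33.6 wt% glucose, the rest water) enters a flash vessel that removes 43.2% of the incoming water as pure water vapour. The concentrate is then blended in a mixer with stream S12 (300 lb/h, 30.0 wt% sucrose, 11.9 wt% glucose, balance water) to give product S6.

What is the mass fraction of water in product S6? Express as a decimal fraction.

Vapour removed = 0.432×0.479×278 = 57.526 lb/h; concentrate = 220.47 lb/h.
water reaching the mixer = 75.636 (from concentrate) + 300×0.581 = 249.94 lb/h.
Product flow = 220.47 + 300 = 520.47 lb/h; water fraction = 0.480.

0.480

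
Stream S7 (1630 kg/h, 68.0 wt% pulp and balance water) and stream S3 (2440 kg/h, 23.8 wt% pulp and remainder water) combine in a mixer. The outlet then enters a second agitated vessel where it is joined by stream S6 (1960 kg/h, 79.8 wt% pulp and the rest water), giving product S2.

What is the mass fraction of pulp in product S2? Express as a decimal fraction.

0.5395

Overall, product flow = 6030 kg/h.
pulp in = 1630×0.680 + 2440×0.238 + 1960×0.798 = 3253.2 kg/h.
pulp fraction in S2 = 0.5395.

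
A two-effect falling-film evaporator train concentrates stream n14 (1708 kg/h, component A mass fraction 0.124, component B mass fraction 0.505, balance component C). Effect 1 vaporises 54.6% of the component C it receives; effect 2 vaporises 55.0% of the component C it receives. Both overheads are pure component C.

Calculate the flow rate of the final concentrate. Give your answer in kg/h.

component C in feed = 1708×0.371 = 633.67 kg/h.
After stage 1: component C left = (1−0.546)×633.67 = 287.69; stream total = 1362 kg/h.
After stage 2: component C left = (1−0.550)×287.69 = 129.46; final concentrate = 1203.8 kg/h.

1204 kg/h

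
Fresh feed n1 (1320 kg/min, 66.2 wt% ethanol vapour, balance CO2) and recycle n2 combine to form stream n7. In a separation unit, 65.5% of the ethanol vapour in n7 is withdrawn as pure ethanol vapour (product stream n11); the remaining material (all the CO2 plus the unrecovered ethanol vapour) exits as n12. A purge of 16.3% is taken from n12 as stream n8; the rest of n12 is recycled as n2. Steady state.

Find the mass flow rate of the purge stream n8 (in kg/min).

CO2 enters only via n1 and leaves only via the purge: 1320×0.338 = 0.163×(CO2 in n12), and the separation unit passes all CO2, so CO2 in n7 = CO2 in n12 = 2737.2 kg/min.
ethanol vapour in n7: m_A = 1320×0.662 + (1−0.163)·(1−0.655)·m_A, so m_A = 873.84/0.7112 = 1228.6 kg/min.
n12 = (1−0.655)×1228.6 + 2737.2 = 3161.1 kg/min.
Purge n8 = 0.163×3161.1 = 515.25 kg/min.

515.3 kg/min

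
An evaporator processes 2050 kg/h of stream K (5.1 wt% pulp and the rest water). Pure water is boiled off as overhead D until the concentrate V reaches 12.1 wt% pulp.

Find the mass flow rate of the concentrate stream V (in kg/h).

pulp is conserved: 2050×0.051 = 104.55 kg/h all reports to the concentrate.
Concentrate = 104.55/(target fraction) = 864.05 kg/h.

864 kg/h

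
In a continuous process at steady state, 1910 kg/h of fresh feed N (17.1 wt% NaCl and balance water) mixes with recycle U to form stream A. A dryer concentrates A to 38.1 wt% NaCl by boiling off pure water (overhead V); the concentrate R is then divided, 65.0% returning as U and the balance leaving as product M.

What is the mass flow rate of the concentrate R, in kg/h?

2449 kg/h

Overall NaCl balance (none leaves overhead): NaCl in fresh feed = NaCl in product, i.e. 1910×0.171 = (1−0.650)·R·0.381.
R = 326.61/(0.381×0.350) = 2449.3 kg/h.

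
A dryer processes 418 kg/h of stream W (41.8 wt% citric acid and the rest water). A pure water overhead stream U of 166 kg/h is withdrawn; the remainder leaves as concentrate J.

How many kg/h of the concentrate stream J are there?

252 kg/h

Concentrate = 418 − 166 = 252 kg/h.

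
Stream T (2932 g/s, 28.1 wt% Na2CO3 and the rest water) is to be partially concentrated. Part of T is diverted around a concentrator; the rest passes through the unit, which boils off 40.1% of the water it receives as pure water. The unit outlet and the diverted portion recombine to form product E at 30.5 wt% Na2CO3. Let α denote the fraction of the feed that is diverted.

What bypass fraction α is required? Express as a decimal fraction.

0.727

All 2932×0.281 = 823.89 g/s of Na2CO3 reaches E, so E = 823.89/0.305 = 2701.3 g/s and vapour = 230.71 g/s.
The evaporator receives (1−α)·2932 of feed at 0.719 water and removes 0.401 of that water:
0.401×0.719×(1−α)×2932 = 230.71
(1−α) = 230.71/845.35 = 0.2729;  α = 0.7271.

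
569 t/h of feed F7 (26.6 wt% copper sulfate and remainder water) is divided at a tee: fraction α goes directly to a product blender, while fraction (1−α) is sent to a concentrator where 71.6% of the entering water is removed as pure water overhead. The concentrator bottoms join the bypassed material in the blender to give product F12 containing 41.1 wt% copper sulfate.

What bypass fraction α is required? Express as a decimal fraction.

0.329

All 569×0.266 = 151.35 t/h of copper sulfate reaches F12, so F12 = 151.35/0.411 = 368.26 t/h and vapour = 200.74 t/h.
The evaporator receives (1−α)·569 of feed at 0.734 water and removes 0.716 of that water:
0.716×0.734×(1−α)×569 = 200.74
(1−α) = 200.74/299.03 = 0.6713;  α = 0.3287.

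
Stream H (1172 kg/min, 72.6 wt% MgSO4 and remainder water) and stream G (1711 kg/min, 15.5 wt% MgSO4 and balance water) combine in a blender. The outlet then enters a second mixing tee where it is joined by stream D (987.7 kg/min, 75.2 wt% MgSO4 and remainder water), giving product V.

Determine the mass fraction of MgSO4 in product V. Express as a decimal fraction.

Overall, product flow = 3870.7 kg/min.
MgSO4 in = 1172×0.726 + 1711×0.155 + 987.7×0.752 = 1858.8 kg/min.
MgSO4 fraction in V = 0.480.

0.480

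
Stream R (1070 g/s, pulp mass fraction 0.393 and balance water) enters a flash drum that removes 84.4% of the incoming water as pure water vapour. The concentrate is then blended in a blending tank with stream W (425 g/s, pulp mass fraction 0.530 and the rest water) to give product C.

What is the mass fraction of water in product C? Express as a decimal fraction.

0.318

Vapour removed = 0.844×0.607×1070 = 548.17 g/s; concentrate = 521.83 g/s.
water reaching the mixer = 101.32 (from concentrate) + 425×0.470 = 301.07 g/s.
Product flow = 521.83 + 425 = 946.83 g/s; water fraction = 0.318.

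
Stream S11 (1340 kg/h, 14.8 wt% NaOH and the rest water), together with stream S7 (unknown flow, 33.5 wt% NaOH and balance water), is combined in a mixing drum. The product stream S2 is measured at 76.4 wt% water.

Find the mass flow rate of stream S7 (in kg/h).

Let S7 be the unknown flow. Total out = 1340 + S7.
water balance: 1141.7 + 0.665·S7 = 0.764·(1340 + S7)
(0.665 − 0.764)·S7 = 0.764×1340 − 1141.7 = -117.92
S7 = -117.92 / -0.099 = 1191.1 kg/h

1191 kg/h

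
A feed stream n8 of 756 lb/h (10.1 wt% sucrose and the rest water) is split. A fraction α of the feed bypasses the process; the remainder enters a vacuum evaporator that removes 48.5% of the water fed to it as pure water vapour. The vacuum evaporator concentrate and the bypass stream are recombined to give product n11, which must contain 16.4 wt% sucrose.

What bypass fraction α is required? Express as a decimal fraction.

0.119

All 756×0.101 = 76.356 lb/h of sucrose reaches n11, so n11 = 76.356/0.164 = 465.59 lb/h and vapour = 290.41 lb/h.
The evaporator receives (1−α)·756 of feed at 0.899 water and removes 0.485 of that water:
0.485×0.899×(1−α)×756 = 290.41
(1−α) = 290.41/329.63 = 0.8810;  α = 0.1190.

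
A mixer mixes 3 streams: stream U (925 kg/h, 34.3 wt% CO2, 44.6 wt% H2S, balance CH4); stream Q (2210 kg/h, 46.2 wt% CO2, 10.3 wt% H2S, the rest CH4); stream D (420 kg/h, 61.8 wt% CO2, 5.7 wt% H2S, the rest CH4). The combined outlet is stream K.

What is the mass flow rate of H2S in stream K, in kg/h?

H2S out = H2S in = 925×0.446 + 2210×0.103 + 420×0.057 = 664.12 kg/h.

664.1 kg/h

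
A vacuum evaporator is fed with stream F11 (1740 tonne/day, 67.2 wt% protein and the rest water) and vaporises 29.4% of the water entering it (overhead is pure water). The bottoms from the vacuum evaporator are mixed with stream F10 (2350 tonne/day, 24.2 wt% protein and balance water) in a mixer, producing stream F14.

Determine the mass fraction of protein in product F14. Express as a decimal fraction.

0.443

Vapour removed = 0.294×0.328×1740 = 167.79 tonne/day; concentrate = 1572.2 tonne/day.
protein reaching the mixer = 1169.3 (from concentrate) + 2350×0.242 = 1738 tonne/day.
Product flow = 1572.2 + 2350 = 3922.2 tonne/day; protein fraction = 0.443.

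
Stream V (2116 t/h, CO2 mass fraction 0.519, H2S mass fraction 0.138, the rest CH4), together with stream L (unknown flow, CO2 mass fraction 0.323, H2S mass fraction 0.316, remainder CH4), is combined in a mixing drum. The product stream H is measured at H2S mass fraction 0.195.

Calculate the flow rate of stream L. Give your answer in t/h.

Let L be the unknown flow. Total out = 2116 + L.
H2S balance: 292.01 + 0.316·L = 0.195·(2116 + L)
(0.316 − 0.195)·L = 0.195×2116 − 292.01 = 120.61
L = 120.61 / 0.121 = 996.79 t/h

996.8 t/h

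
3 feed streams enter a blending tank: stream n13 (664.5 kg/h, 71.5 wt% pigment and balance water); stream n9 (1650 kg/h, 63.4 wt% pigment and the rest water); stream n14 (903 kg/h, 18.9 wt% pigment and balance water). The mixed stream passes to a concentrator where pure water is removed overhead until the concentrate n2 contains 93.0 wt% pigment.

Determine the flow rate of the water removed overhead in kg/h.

1398 kg/h

pigment entering = 664.5×0.715 + 1650×0.634 + 903×0.189 = 1691.9 kg/h.
All pigment reports to n2, so n2 = 1691.9/0.930 = 1819.2 kg/h.
Total feed = 3217.5 kg/h; overhead = 3217.5 − 1819.2 = 1398.3 kg/h.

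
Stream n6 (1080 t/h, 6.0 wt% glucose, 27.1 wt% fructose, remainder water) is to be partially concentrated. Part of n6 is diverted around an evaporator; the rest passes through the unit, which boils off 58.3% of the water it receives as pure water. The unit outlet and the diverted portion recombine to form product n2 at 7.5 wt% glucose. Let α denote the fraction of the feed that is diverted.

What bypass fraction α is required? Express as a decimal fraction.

All 1080×0.060 = 64.8 t/h of glucose reaches n2, so n2 = 64.8/0.075 = 864 t/h and vapour = 216 t/h.
The evaporator receives (1−α)·1080 of feed at 0.669 water and removes 0.583 of that water:
0.583×0.669×(1−α)×1080 = 216
(1−α) = 216/421.23 = 0.5128;  α = 0.4872.

0.487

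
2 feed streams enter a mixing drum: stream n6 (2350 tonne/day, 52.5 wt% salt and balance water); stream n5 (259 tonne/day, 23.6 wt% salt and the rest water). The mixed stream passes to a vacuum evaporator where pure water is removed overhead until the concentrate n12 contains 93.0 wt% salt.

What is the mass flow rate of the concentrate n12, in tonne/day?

1392 tonne/day

salt entering = 2350×0.525 + 259×0.236 = 1294.9 tonne/day.
All salt reports to n12, so n12 = 1294.9/0.930 = 1392.3 tonne/day.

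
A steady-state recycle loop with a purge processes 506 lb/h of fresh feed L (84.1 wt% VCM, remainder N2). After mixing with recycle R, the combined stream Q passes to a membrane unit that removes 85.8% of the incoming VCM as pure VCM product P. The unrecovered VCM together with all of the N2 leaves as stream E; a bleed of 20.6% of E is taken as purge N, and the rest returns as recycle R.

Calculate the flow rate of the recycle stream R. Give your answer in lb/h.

N2 enters only via L and leaves only via the purge: 506×0.159 = 0.206×(N2 in E), and the membrane unit passes all N2, so N2 in Q = N2 in E = 390.55 lb/h.
VCM in Q: m_A = 506×0.841 + (1−0.206)·(1−0.858)·m_A, so m_A = 425.55/0.8873 = 479.62 lb/h.
E = (1−0.858)×479.62 + 390.55 = 458.66 lb/h.
Recycle R = (1−0.206)×458.66 = 364.18 lb/h.

364.2 lb/h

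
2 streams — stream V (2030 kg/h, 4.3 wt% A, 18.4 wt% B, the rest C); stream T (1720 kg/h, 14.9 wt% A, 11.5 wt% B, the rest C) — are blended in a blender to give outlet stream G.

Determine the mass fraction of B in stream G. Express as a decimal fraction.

Total flow out = 2030 + 1720 = 3750 kg/h.
B in = 2030×0.184 + 1720×0.115 = 571.32 kg/h.
B mass fraction in G = 571.32/3750 = 0.152.

0.152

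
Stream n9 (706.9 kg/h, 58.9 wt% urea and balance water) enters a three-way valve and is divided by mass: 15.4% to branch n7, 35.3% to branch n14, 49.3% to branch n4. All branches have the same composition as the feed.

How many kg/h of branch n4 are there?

Branch n4 flow = 0.493×706.9 = 348.5 kg/h.

348.5 kg/h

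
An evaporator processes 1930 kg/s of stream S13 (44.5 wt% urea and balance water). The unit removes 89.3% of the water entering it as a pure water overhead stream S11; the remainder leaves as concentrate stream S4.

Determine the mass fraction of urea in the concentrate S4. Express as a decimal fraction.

0.882

urea is not removed: 1930×0.445 = 858.85 kg/s of urea enters S4.
water entering = 1930×0.555 = 1071.2 kg/s; overhead removed = 0.893×1071.2 = 956.54 kg/s.
Concentrate = 1930 − 956.54 = 973.46 kg/s.
Mass fraction = 858.85/973.46 = 0.882.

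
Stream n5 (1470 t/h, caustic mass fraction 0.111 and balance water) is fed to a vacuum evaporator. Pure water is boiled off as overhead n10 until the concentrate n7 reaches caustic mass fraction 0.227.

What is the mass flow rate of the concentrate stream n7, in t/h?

caustic is conserved: 1470×0.111 = 163.17 t/h all reports to the concentrate.
Concentrate = 163.17/(target fraction) = 718.81 t/h.

718.8 t/h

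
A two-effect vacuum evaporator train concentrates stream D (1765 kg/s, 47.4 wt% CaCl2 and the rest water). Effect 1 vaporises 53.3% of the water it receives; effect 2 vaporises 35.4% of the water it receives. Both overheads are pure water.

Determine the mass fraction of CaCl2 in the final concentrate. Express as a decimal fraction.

0.749

water in feed = 1765×0.526 = 928.39 kg/s.
After stage 1: water left = (1−0.533)×928.39 = 433.56; stream total = 1270.2 kg/s.
After stage 2: water left = (1−0.354)×433.56 = 280.08; final concentrate = 1116.7 kg/s.
CaCl2 fraction = 836.61/1116.7 = 0.749.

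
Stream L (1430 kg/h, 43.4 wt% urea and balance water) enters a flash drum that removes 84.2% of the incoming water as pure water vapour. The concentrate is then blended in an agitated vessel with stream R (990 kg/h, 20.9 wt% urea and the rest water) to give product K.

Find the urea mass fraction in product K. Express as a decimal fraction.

Vapour removed = 0.842×0.566×1430 = 681.5 kg/h; concentrate = 748.5 kg/h.
urea reaching the mixer = 620.62 (from concentrate) + 990×0.209 = 827.53 kg/h.
Product flow = 748.5 + 990 = 1738.5 kg/h; urea fraction = 0.4760.

0.4760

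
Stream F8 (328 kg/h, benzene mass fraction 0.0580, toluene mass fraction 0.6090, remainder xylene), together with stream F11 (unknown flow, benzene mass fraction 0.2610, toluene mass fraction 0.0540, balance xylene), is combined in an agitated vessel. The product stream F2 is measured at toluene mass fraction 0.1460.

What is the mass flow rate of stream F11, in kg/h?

Let F11 be the unknown flow. Total out = 328 + F11.
toluene balance: 199.75 + 0.054·F11 = 0.146·(328 + F11)
(0.054 − 0.146)·F11 = 0.146×328 − 199.75 = -151.86
F11 = -151.86 / -0.092 = 1650.7 kg/h

1651 kg/h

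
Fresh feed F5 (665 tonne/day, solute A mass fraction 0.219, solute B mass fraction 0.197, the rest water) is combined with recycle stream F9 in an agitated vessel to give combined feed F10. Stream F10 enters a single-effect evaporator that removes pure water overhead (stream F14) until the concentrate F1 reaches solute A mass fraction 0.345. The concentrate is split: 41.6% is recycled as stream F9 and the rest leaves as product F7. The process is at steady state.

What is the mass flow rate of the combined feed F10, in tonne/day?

Overall solute A balance (none leaves overhead): solute A in fresh feed = solute A in product, i.e. 665×0.219 = (1−0.416)·F1·0.345.
F1 = 145.63/(0.345×0.584) = 722.83 tonne/day.
Recycle F9 = 0.416×722.83 = 300.7 tonne/day.
Combined feed F10 = 665 + 300.7 = 965.7 tonne/day.

965.7 tonne/day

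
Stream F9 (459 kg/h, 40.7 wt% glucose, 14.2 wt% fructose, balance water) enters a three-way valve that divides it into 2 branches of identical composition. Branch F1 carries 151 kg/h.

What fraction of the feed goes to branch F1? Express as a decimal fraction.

Fraction to F1 = 151/459 = 0.3290.

0.329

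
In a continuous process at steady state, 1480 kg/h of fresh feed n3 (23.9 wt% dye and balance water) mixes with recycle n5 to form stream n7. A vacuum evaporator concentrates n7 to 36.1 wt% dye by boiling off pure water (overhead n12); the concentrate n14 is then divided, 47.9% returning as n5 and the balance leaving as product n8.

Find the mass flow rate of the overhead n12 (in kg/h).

Overall dye balance (none leaves overhead): dye in fresh feed = dye in product, i.e. 1480×0.239 = (1−0.479)·n14·0.361.
n14 = 353.72/(0.361×0.521) = 1880.7 kg/h.
Recycle n5 = 0.479×1880.7 = 900.85 kg/h.
Combined feed n7 = 1480 + 900.85 = 2380.8 kg/h.
Overhead n12 = n7 − n14 = 2380.8 − 1880.7 = 500.17 kg/h.

500.2 kg/h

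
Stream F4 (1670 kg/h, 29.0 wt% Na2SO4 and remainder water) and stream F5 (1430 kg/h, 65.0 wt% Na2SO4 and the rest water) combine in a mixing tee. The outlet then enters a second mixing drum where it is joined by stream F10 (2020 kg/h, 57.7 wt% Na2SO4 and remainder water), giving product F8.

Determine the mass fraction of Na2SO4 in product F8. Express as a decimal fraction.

0.5038

Overall, product flow = 5120 kg/h.
Na2SO4 in = 1670×0.290 + 1430×0.650 + 2020×0.577 = 2579.3 kg/h.
Na2SO4 fraction in F8 = 0.5038.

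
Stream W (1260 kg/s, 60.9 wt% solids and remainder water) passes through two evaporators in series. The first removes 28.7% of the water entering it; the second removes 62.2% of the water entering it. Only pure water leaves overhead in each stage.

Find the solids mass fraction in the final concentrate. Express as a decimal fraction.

0.8525

water in feed = 1260×0.391 = 492.66 kg/s.
After stage 1: water left = (1−0.287)×492.66 = 351.27; stream total = 1118.6 kg/s.
After stage 2: water left = (1−0.622)×351.27 = 132.78; final concentrate = 900.12 kg/s.
solids fraction = 767.34/900.12 = 0.8525.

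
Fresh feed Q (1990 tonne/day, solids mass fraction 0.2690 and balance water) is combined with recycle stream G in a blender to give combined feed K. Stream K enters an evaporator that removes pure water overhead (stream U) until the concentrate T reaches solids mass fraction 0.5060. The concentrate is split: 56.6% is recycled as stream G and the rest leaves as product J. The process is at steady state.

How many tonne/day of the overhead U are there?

Overall solids balance (none leaves overhead): solids in fresh feed = solids in product, i.e. 1990×0.269 = (1−0.566)·T·0.506.
T = 535.31/(0.506×0.434) = 2437.6 tonne/day.
Recycle G = 0.566×2437.6 = 1379.7 tonne/day.
Combined feed K = 1990 + 1379.7 = 3369.7 tonne/day.
Overhead U = K − T = 3369.7 − 2437.6 = 932.08 tonne/day.

932.1 tonne/day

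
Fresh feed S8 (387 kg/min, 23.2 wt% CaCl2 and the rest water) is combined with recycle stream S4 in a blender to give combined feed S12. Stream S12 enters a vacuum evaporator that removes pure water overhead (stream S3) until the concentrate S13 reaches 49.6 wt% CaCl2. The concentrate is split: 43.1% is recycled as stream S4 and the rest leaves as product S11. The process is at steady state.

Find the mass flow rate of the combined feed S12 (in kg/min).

524.1 kg/min

Overall CaCl2 balance (none leaves overhead): CaCl2 in fresh feed = CaCl2 in product, i.e. 387×0.232 = (1−0.431)·S13·0.496.
S13 = 89.784/(0.496×0.569) = 318.13 kg/min.
Recycle S4 = 0.431×318.13 = 137.11 kg/min.
Combined feed S12 = 387 + 137.11 = 524.11 kg/min.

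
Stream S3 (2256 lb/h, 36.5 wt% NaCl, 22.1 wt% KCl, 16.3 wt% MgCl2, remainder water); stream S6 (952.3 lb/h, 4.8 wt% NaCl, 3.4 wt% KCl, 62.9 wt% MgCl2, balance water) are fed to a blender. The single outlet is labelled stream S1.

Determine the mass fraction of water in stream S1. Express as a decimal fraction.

0.262

Total flow out = 2256 + 952.3 = 3208.3 lb/h.
water in = 2256×0.251 + 952.3×0.289 = 841.47 lb/h.
water mass fraction in S1 = 841.47/3208.3 = 0.262.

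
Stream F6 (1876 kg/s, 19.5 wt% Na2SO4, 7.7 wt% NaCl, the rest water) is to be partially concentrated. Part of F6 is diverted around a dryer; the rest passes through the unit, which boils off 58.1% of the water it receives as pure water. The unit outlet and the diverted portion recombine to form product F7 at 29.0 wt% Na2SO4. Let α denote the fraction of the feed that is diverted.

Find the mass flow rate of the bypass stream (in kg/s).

All 1876×0.195 = 365.82 kg/s of Na2SO4 reaches F7, so F7 = 365.82/0.290 = 1261.4 kg/s and vapour = 614.55 kg/s.
The evaporator receives (1−α)·1876 of feed at 0.728 water and removes 0.581 of that water:
0.581×0.728×(1−α)×1876 = 614.55
(1−α) = 614.55/793.49 = 0.7745;  α = 0.2255.
Bypass flow = 0.2255×1876 = 423.05 kg/s.

423 kg/s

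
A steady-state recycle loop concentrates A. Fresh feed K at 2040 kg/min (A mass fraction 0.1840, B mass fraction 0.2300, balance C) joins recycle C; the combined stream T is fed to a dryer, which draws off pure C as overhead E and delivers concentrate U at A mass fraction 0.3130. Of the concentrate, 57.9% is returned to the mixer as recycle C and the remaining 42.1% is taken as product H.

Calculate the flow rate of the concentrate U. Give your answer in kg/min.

Overall A balance (none leaves overhead): A in fresh feed = A in product, i.e. 2040×0.184 = (1−0.579)·U·0.313.
U = 375.36/(0.313×0.421) = 2848.5 kg/min.

2849 kg/min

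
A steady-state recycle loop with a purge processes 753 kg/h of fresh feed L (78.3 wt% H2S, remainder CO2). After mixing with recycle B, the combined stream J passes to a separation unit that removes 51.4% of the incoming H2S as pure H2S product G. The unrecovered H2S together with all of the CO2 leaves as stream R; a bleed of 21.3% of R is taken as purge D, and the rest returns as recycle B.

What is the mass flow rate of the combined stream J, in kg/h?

CO2 enters only via L and leaves only via the purge: 753×0.217 = 0.213×(CO2 in R), and the separation unit passes all CO2, so CO2 in J = CO2 in R = 767.14 kg/h.
H2S in J: m_A = 753×0.783 + (1−0.213)·(1−0.514)·m_A, so m_A = 589.6/0.6175 = 954.79 kg/h.
J = 954.79 + 767.14 = 1721.9 kg/h.

1722 kg/h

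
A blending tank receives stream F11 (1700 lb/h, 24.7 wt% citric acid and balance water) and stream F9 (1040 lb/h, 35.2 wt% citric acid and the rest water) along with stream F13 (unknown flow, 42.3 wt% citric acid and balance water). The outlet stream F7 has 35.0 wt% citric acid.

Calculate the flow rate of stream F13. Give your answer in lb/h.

Let F13 be the unknown flow. Total out = 2740 + F13.
citric acid balance: 785.98 + 0.423·F13 = 0.350·(2740 + F13)
(0.423 − 0.350)·F13 = 0.350×2740 − 785.98 = 173.02
F13 = 173.02 / 0.073 = 2370.1 lb/h

2370 lb/h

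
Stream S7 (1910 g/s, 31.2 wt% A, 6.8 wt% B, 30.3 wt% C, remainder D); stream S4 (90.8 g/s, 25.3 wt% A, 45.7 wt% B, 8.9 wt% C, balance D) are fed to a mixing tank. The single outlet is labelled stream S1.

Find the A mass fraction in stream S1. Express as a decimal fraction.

Total flow out = 1910 + 90.8 = 2000.8 g/s.
A in = 1910×0.312 + 90.8×0.253 = 618.89 g/s.
A mass fraction in S1 = 618.89/2000.8 = 0.309.

0.309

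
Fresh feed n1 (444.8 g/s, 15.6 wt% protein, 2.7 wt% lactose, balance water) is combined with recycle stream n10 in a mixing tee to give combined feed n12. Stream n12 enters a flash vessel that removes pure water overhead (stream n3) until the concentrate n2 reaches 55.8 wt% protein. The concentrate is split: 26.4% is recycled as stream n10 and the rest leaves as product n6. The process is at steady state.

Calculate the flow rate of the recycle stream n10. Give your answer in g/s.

Overall protein balance (none leaves overhead): protein in fresh feed = protein in product, i.e. 444.8×0.156 = (1−0.264)·n2·0.558.
n2 = 69.389/(0.558×0.736) = 168.96 g/s.
Recycle n10 = 0.264×168.96 = 44.605 g/s.

44.6 g/s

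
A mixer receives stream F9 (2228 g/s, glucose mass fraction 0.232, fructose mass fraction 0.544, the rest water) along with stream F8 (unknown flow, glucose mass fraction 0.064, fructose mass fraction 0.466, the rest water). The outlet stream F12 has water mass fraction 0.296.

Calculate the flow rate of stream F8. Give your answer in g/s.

921.9 g/s

Let F8 be the unknown flow. Total out = 2228 + F8.
water balance: 499.07 + 0.470·F8 = 0.296·(2228 + F8)
(0.470 − 0.296)·F8 = 0.296×2228 − 499.07 = 160.42
F8 = 160.42 / 0.174 = 921.93 g/s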